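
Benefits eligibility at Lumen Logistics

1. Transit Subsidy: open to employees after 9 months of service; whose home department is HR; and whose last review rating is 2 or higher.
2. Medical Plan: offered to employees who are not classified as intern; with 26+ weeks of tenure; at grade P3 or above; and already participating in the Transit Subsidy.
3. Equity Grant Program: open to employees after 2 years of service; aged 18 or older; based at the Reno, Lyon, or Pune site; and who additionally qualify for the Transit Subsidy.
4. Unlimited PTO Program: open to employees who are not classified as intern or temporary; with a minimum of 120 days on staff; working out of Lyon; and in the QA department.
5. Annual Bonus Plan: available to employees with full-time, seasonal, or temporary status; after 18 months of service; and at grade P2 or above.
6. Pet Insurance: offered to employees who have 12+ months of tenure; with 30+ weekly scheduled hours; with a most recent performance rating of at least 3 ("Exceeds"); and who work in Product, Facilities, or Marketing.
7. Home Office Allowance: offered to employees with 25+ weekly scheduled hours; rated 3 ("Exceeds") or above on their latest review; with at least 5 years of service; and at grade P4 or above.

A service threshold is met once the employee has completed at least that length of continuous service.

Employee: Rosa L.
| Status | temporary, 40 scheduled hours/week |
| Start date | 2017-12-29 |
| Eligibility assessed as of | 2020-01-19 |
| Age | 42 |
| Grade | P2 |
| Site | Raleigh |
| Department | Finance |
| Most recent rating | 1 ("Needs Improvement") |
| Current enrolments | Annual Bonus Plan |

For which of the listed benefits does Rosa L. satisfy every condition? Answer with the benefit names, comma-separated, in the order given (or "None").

Annual Bonus Plan

Service from 2017-12-29 to 2020-01-19: 751 days.
Transit Subsidy — service 751 days ≥ 9 months (≈270 days) ✓; dept Finance ✗ → not eligible.
Medical Plan — status temporary ✓ (not excluded); service 751 days ≥ 26 weeks (≈182 days) ✓; grade P2 < P3 ✗ → not eligible.
Equity Grant Program — service 751 days ≥ 2 years (≈730 days) ✓; age 42 ≥ 18 ✓; site Raleigh ✗ (not Reno, Lyon, or Pune) → not eligible.
Unlimited PTO Program — status temporary ✗ (excluded) → not eligible.
Annual Bonus Plan — status temporary ✓; service 751 days ≥ 18 months (≈540 days) ✓; grade P2 ≥ P2 ✓ → eligible.
Pet Insurance — service 751 days ≥ 12 months (≈360 days) ✓; 40 hrs/wk ≥ 30 ✓; rating 1 < 3 ✗ → not eligible.
Home Office Allowance — 40 hrs/wk ≥ 25 ✓; rating 1 < 3 ✗ → not eligible.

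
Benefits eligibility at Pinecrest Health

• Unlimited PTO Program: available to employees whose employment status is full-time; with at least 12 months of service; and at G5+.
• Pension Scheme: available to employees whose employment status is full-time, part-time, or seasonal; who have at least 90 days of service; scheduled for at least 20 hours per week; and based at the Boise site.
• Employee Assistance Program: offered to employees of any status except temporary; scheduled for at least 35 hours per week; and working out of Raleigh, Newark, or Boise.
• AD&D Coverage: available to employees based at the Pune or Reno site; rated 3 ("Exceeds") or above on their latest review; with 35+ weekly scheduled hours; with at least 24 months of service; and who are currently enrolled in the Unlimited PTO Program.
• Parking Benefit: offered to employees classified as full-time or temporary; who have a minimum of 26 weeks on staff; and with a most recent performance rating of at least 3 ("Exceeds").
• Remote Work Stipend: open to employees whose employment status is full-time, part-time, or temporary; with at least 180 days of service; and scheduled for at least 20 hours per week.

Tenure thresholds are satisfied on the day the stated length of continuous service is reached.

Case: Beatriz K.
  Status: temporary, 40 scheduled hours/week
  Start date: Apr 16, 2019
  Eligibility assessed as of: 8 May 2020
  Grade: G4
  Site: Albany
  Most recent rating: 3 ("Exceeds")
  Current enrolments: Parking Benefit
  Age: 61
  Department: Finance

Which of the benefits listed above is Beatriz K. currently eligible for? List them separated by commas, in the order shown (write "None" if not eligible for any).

Service from Apr 16, 2019 to 8 May 2020: 388 days.
Unlimited PTO Program — status temporary ✗ (requires full-time) → not eligible.
Pension Scheme — status temporary ✗ (requires full-time, part-time, or seasonal) → not eligible.
Employee Assistance Program — status temporary ✗ (excluded) → not eligible.
AD&D Coverage — site Albany ✗ (not Pune or Reno) → not eligible.
Parking Benefit — status temporary ✓; service 388 days ≥ 26 weeks (≈182 days) ✓; rating 3 ≥ 3 ✓ → eligible.
Remote Work Stipend — status temporary ✓; service 388 days ≥ 180 days ✓; 40 hrs/wk ≥ 20 ✓ → eligible.

Parking Benefit, Remote Work Stipend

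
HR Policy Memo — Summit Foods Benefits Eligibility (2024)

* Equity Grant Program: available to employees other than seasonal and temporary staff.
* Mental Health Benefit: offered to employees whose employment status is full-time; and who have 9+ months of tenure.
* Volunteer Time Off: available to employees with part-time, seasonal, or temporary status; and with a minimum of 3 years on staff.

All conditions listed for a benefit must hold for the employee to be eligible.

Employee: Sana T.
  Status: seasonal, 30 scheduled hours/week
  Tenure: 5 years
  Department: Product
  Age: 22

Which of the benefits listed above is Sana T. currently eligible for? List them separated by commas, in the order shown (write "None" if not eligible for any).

Volunteer Time Off

Equity Grant Program — status seasonal ✗ (excluded) → not eligible.
Mental Health Benefit — status seasonal ✗ (requires full-time) → not eligible.
Volunteer Time Off — status seasonal ✓; service 5 years ≥ 3 years ✓ → eligible.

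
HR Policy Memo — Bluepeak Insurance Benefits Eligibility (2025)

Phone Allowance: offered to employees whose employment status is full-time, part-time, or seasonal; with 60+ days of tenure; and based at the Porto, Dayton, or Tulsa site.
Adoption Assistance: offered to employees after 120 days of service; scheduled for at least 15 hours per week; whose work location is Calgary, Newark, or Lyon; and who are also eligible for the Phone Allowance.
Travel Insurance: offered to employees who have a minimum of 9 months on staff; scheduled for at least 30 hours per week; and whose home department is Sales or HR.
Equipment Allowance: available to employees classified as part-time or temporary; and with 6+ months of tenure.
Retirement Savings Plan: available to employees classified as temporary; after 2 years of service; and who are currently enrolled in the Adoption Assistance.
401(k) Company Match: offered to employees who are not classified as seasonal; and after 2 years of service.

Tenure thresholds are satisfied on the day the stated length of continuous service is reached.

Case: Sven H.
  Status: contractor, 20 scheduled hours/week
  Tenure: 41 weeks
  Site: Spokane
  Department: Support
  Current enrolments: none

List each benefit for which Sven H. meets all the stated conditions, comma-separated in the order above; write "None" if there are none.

None

Phone Allowance — status contractor ✗ (requires full-time, part-time, or seasonal) → not eligible.
Adoption Assistance — service 41 weeks ≥ 120 days ✓; 20 hrs/wk ≥ 15 ✓; site Spokane ✗ (not Calgary, Newark, or Lyon) → not eligible.
Travel Insurance — service 41 weeks ≥ 9 months (≈270 days) ✓; 20 hrs/wk < 30 ✗ → not eligible.
Equipment Allowance — status contractor ✗ (requires part-time or temporary) → not eligible.
Retirement Savings Plan — status contractor ✗ (requires temporary) → not eligible.
401(k) Company Match — status contractor ✓ (not excluded); service 41 weeks < 2 years (≈730 days) ✗ → not eligible.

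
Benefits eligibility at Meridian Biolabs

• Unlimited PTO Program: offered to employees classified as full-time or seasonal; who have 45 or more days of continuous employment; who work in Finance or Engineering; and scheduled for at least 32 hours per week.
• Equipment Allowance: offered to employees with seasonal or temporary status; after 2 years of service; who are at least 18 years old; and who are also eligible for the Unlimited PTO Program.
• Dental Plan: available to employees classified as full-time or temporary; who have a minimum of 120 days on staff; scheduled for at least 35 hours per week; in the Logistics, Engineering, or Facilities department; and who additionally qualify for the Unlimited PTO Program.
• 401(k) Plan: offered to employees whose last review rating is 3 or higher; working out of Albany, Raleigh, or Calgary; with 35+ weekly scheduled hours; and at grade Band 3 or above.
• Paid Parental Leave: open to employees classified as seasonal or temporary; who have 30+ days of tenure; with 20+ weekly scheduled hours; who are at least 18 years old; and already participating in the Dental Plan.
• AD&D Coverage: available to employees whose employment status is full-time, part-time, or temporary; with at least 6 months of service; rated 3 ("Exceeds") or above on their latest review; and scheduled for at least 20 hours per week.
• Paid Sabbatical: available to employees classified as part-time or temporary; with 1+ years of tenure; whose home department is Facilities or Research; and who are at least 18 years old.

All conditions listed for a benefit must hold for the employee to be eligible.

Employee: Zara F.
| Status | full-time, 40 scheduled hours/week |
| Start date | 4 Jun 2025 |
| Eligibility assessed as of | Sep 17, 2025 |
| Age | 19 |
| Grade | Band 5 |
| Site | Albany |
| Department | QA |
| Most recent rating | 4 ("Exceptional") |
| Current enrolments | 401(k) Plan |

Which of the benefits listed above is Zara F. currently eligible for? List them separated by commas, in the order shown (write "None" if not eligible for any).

401(k) Plan

Service from 4 Jun 2025 to Sep 17, 2025: 105 days.
Unlimited PTO Program — status full-time ✓; service 105 days ≥ 45 days ✓; dept QA ✗ → not eligible.
Equipment Allowance — status full-time ✗ (requires seasonal or temporary) → not eligible.
Dental Plan — status full-time ✓; service 105 days < 120 days ✗ → not eligible.
401(k) Plan — rating 4 ≥ 3 ✓; site Albany ✓; 40 hrs/wk ≥ 35 ✓; grade Band 5 ≥ Band 3 ✓ → eligible.
Paid Parental Leave — status full-time ✗ (requires seasonal or temporary) → not eligible.
AD&D Coverage — status full-time ✓; service 105 days < 6 months (≈180 days) ✗ → not eligible.
Paid Sabbatical — status full-time ✗ (requires part-time or temporary) → not eligible.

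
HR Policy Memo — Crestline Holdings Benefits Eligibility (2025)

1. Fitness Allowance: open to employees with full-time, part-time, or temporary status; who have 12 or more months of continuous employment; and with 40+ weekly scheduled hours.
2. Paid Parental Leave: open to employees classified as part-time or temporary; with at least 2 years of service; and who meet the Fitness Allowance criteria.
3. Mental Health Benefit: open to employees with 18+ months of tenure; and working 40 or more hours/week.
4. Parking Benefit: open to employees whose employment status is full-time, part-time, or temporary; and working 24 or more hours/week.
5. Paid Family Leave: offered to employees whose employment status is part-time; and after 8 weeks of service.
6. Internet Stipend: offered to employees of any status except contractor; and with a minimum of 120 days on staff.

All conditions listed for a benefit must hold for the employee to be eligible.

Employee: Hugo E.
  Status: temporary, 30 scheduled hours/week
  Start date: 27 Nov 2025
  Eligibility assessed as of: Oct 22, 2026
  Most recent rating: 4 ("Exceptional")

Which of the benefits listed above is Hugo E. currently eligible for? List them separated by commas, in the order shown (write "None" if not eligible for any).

Service from 27 Nov 2025 to Oct 22, 2026: 329 days.
Fitness Allowance — status temporary ✓; service 329 days < 12 months (≈360 days) ✗ → not eligible.
Paid Parental Leave — status temporary ✓; service 329 days < 2 years (≈730 days) ✗ → not eligible.
Mental Health Benefit — service 329 days < 18 months (≈540 days) ✗ → not eligible.
Parking Benefit — status temporary ✓; 30 hrs/wk ≥ 24 ✓ → eligible.
Paid Family Leave — status temporary ✗ (requires part-time) → not eligible.
Internet Stipend — status temporary ✓ (not excluded); service 329 days ≥ 120 days ✓ → eligible.

Parking Benefit, Internet Stipend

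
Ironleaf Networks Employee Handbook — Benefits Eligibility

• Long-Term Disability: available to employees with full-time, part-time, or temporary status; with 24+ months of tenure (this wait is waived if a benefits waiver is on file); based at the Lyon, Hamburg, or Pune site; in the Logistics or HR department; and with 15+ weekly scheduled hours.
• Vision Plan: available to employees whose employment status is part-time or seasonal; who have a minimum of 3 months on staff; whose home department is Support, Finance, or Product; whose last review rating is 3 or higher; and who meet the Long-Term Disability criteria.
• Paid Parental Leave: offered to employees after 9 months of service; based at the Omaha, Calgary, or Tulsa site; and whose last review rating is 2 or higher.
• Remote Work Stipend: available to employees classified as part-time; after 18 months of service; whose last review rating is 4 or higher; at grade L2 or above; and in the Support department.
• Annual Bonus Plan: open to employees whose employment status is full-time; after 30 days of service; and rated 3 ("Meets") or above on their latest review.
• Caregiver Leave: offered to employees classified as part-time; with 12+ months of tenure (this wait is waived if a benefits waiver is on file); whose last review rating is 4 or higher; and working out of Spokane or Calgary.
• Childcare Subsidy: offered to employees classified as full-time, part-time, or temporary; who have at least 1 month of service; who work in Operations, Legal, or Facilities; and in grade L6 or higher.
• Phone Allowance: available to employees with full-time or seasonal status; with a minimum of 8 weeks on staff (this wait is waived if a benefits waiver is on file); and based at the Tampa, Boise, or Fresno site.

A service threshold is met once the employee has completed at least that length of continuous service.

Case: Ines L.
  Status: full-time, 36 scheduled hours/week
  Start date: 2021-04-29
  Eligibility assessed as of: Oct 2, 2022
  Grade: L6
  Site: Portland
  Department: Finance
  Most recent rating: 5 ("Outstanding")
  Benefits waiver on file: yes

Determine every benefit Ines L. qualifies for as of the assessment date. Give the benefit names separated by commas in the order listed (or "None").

Service from 2021-04-29 to Oct 2, 2022: 521 days.
Long-Term Disability — status full-time ✓; benefits waiver on file ✓; site Portland ✗ (not Lyon, Hamburg, or Pune) → not eligible.
Vision Plan — status full-time ✗ (requires part-time or seasonal) → not eligible.
Paid Parental Leave — service 521 days ≥ 9 months (≈270 days) ✓; site Portland ✗ (not Omaha, Calgary, or Tulsa) → not eligible.
Remote Work Stipend — status full-time ✗ (requires part-time) → not eligible.
Annual Bonus Plan — status full-time ✓; service 521 days ≥ 30 days ✓; rating 5 ≥ 3 ✓ → eligible.
Caregiver Leave — status full-time ✗ (requires part-time) → not eligible.
Childcare Subsidy — status full-time ✓; service 521 days ≥ 1 month (≈30 days) ✓; dept Finance ✗ → not eligible.
Phone Allowance — status full-time ✓; benefits waiver on file ✓; site Portland ✗ (not Tampa, Boise, or Fresno) → not eligible.

Annual Bonus Plan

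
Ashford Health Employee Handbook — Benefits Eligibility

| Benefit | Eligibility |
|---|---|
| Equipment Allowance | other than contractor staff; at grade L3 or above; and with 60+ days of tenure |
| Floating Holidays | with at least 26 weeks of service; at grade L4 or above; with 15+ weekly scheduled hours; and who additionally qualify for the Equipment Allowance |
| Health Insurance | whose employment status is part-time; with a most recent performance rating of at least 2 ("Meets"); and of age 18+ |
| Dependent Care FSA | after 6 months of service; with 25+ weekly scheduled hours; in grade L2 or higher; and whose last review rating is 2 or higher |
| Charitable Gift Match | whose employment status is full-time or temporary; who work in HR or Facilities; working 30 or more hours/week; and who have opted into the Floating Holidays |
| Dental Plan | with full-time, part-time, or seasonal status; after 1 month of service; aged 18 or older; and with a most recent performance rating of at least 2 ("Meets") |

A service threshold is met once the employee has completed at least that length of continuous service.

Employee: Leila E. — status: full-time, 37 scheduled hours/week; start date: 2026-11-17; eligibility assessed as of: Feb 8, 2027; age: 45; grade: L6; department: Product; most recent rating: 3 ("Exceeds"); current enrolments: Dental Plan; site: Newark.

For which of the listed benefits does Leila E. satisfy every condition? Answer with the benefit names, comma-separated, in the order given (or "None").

Equipment Allowance, Dental Plan

Service from 2026-11-17 to Feb 8, 2027: 83 days.
Equipment Allowance — status full-time ✓ (not excluded); grade L6 ≥ L3 ✓; service 83 days ≥ 60 days ✓ → eligible.
Floating Holidays — service 83 days < 26 weeks (≈182 days) ✗ → not eligible.
Health Insurance — status full-time ✗ (requires part-time) → not eligible.
Dependent Care FSA — service 83 days < 6 months (≈180 days) ✗ → not eligible.
Charitable Gift Match — status full-time ✓; dept Product ✗ → not eligible.
Dental Plan — status full-time ✓; service 83 days ≥ 1 month (≈30 days) ✓; age 45 ≥ 18 ✓; rating 3 ≥ 2 ✓ → eligible.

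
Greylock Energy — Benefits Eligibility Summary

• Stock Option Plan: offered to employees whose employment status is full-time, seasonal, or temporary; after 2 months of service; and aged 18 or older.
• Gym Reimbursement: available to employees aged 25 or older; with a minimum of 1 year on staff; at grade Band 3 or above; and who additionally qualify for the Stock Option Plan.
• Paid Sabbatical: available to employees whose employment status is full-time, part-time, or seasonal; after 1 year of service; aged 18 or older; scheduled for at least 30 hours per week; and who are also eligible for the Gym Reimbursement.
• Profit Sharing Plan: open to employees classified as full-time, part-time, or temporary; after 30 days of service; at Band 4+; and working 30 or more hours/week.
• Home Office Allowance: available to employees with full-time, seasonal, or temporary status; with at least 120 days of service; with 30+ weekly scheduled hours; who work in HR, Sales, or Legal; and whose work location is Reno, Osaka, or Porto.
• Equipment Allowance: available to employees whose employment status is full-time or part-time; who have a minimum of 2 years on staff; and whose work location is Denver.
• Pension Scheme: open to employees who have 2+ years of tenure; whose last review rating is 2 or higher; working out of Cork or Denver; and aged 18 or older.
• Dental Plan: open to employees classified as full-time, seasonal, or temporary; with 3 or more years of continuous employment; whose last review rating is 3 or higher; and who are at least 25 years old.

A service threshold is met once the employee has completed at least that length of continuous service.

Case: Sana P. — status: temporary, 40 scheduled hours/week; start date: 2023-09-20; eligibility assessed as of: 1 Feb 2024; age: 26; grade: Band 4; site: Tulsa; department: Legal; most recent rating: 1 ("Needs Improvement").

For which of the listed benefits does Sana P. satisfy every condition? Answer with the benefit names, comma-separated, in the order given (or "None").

Stock Option Plan, Profit Sharing Plan

Service from 2023-09-20 to 1 Feb 2024: 134 days.
Stock Option Plan — status temporary ✓; service 134 days ≥ 2 months (≈60 days) ✓; age 26 ≥ 18 ✓ → eligible.
Gym Reimbursement — age 26 ≥ 25 ✓; service 134 days < 1 year (≈365 days) ✗ → not eligible.
Paid Sabbatical — status temporary ✗ (requires full-time, part-time, or seasonal) → not eligible.
Profit Sharing Plan — status temporary ✓; service 134 days ≥ 30 days ✓; grade Band 4 ≥ Band 4 ✓; 40 hrs/wk ≥ 30 ✓ → eligible.
Home Office Allowance — status temporary ✓; service 134 days ≥ 120 days ✓; 40 hrs/wk ≥ 30 ✓; dept Legal ✓; site Tulsa ✗ (not Reno, Osaka, or Porto) → not eligible.
Equipment Allowance — status temporary ✗ (requires full-time or part-time) → not eligible.
Pension Scheme — service 134 days < 2 years (≈730 days) ✗ → not eligible.
Dental Plan — status temporary ✓; service 134 days < 3 years (≈1095 days) ✗ → not eligible.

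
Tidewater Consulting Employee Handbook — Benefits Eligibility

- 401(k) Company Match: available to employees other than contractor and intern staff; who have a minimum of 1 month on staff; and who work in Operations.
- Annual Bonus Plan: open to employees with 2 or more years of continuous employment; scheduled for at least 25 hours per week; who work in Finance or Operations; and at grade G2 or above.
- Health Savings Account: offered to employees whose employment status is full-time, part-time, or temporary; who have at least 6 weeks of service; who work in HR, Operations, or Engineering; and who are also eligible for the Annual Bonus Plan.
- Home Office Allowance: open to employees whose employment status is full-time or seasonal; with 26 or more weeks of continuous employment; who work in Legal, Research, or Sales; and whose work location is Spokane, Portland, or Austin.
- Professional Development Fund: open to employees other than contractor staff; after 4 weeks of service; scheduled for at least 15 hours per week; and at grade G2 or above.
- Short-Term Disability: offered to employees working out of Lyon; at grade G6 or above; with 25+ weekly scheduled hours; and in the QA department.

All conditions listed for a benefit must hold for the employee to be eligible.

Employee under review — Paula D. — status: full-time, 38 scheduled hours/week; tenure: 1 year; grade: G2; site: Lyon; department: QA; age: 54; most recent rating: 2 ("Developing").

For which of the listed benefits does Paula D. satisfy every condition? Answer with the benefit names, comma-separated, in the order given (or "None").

Professional Development Fund

401(k) Company Match — status full-time ✓ (not excluded); service 1 year ≥ 1 month (≈30 days) ✓; dept QA ✗ → not eligible.
Annual Bonus Plan — service 1 year < 2 years ✗ → not eligible.
Health Savings Account — status full-time ✓; service 1 year ≥ 6 weeks (≈42 days) ✓; dept QA ✗ → not eligible.
Home Office Allowance — status full-time ✓; service 1 year ≥ 26 weeks (≈182 days) ✓; dept QA ✗ → not eligible.
Professional Development Fund — status full-time ✓ (not excluded); service 1 year ≥ 4 weeks (≈28 days) ✓; 38 hrs/wk ≥ 15 ✓; grade G2 ≥ G2 ✓ → eligible.
Short-Term Disability — site Lyon ✓; grade G2 < G6 ✗ → not eligible.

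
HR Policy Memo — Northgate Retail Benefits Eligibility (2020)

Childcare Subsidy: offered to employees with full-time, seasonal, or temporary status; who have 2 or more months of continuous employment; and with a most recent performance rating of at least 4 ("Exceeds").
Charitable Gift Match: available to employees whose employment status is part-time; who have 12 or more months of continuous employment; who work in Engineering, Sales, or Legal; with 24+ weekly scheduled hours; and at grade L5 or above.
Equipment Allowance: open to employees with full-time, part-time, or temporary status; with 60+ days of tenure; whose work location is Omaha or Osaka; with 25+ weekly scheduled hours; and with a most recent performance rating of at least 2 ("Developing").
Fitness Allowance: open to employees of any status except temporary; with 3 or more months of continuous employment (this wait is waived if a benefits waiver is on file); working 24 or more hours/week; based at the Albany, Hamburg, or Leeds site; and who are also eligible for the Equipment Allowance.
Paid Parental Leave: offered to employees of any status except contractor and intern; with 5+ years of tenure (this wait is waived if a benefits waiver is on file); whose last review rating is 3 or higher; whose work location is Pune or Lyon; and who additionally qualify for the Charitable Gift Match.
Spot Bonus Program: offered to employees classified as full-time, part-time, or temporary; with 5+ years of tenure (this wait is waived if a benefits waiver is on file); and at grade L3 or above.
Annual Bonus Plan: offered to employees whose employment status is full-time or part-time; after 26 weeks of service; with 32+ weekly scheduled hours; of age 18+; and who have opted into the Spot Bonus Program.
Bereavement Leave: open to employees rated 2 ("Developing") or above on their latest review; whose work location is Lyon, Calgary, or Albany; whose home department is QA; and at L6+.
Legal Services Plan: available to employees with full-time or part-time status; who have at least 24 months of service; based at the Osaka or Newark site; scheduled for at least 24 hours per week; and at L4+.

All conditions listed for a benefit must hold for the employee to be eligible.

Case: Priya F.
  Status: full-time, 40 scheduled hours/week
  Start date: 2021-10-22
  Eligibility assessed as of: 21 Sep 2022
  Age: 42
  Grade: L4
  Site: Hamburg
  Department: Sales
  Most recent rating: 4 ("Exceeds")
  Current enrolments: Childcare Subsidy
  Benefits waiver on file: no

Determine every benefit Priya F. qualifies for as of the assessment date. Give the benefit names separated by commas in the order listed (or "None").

Childcare Subsidy

Service from 2021-10-22 to 21 Sep 2022: 334 days.
Childcare Subsidy — status full-time ✓; service 334 days ≥ 2 months (≈60 days) ✓; rating 4 ≥ 4 ✓ → eligible.
Charitable Gift Match — status full-time ✗ (requires part-time) → not eligible.
Equipment Allowance — status full-time ✓; service 334 days ≥ 60 days ✓; site Hamburg ✗ (not Omaha or Osaka) → not eligible.
Fitness Allowance — status full-time ✓ (not excluded); no waiver, service 334 days ≥ 3 months (≈90 days) ✓; 40 hrs/wk ≥ 24 ✓; site Hamburg ✓; not eligible for Equipment Allowance ✗ → not eligible.
Paid Parental Leave — status full-time ✓ (not excluded); no waiver, service 334 days < 5 years (≈1825 days) ✗ → not eligible.
Spot Bonus Program — status full-time ✓; no waiver, service 334 days < 5 years (≈1825 days) ✗ → not eligible.
Annual Bonus Plan — status full-time ✓; service 334 days ≥ 26 weeks (≈182 days) ✓; 40 hrs/wk ≥ 32 ✓; age 42 ≥ 18 ✓; not enrolled in Spot Bonus Program ✗ → not eligible.
Bereavement Leave — rating 4 ≥ 2 ✓; site Hamburg ✗ (not Lyon, Calgary, or Albany) → not eligible.
Legal Services Plan — status full-time ✓; service 334 days < 24 months (≈720 days) ✗ → not eligible.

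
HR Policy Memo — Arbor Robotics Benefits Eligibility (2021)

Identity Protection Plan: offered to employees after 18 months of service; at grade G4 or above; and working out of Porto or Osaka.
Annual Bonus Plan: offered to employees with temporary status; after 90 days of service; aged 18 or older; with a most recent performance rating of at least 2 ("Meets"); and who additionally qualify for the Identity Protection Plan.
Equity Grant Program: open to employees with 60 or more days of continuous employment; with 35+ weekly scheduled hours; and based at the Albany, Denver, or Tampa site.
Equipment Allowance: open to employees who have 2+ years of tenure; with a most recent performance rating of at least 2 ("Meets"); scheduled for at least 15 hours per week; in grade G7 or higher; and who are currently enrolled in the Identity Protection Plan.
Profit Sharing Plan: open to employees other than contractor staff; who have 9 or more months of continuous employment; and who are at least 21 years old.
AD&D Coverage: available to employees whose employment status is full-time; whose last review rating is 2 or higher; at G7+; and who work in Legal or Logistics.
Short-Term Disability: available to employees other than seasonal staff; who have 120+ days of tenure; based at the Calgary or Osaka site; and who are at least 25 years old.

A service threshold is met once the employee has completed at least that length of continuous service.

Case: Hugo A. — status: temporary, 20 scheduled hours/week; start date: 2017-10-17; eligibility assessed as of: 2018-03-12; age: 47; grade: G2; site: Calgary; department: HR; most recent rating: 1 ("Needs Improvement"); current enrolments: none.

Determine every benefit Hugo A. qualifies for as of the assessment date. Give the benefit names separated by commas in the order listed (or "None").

Service from 2017-10-17 to 2018-03-12: 146 days.
Identity Protection Plan — service 146 days < 18 months (≈540 days) ✗ → not eligible.
Annual Bonus Plan — status temporary ✓; service 146 days ≥ 90 days ✓; age 47 ≥ 18 ✓; rating 1 < 2 ✗ → not eligible.
Equity Grant Program — service 146 days ≥ 60 days ✓; 20 hrs/wk < 35 ✗ → not eligible.
Equipment Allowance — service 146 days < 2 years (≈730 days) ✗ → not eligible.
Profit Sharing Plan — status temporary ✓ (not excluded); service 146 days < 9 months (≈270 days) ✗ → not eligible.
AD&D Coverage — status temporary ✗ (requires full-time) → not eligible.
Short-Term Disability — status temporary ✓ (not excluded); service 146 days ≥ 120 days ✓; site Calgary ✓; age 47 ≥ 25 ✓ → eligible.

Short-Term Disability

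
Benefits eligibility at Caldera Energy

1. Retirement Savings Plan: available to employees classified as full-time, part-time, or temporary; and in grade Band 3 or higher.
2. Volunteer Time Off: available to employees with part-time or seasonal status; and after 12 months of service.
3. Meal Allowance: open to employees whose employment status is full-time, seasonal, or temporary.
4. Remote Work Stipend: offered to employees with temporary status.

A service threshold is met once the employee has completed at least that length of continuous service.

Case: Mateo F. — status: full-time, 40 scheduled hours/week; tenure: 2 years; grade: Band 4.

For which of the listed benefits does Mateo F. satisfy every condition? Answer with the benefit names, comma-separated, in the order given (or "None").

Retirement Savings Plan — status full-time ✓; grade Band 4 ≥ Band 3 ✓ → eligible.
Volunteer Time Off — status full-time ✗ (requires part-time or seasonal) → not eligible.
Meal Allowance — status full-time ✓ → eligible.
Remote Work Stipend — status full-time ✗ (requires temporary) → not eligible.

Retirement Savings Plan, Meal Allowance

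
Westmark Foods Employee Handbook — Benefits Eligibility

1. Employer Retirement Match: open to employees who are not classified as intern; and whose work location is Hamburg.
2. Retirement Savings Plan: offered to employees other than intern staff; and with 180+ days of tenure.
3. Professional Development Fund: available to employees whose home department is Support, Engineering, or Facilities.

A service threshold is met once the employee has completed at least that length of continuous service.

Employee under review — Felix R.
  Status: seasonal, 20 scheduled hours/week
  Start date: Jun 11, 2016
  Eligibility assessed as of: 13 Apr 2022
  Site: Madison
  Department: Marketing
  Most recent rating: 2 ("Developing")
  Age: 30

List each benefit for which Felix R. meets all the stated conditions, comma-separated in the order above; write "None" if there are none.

Retirement Savings Plan

Service from Jun 11, 2016 to 13 Apr 2022: 2132 days.
Employer Retirement Match — status seasonal ✓ (not excluded); site Madison ✗ (not Hamburg) → not eligible.
Retirement Savings Plan — status seasonal ✓ (not excluded); service 2132 days ≥ 180 days ✓ → eligible.
Professional Development Fund — dept Marketing ✗ → not eligible.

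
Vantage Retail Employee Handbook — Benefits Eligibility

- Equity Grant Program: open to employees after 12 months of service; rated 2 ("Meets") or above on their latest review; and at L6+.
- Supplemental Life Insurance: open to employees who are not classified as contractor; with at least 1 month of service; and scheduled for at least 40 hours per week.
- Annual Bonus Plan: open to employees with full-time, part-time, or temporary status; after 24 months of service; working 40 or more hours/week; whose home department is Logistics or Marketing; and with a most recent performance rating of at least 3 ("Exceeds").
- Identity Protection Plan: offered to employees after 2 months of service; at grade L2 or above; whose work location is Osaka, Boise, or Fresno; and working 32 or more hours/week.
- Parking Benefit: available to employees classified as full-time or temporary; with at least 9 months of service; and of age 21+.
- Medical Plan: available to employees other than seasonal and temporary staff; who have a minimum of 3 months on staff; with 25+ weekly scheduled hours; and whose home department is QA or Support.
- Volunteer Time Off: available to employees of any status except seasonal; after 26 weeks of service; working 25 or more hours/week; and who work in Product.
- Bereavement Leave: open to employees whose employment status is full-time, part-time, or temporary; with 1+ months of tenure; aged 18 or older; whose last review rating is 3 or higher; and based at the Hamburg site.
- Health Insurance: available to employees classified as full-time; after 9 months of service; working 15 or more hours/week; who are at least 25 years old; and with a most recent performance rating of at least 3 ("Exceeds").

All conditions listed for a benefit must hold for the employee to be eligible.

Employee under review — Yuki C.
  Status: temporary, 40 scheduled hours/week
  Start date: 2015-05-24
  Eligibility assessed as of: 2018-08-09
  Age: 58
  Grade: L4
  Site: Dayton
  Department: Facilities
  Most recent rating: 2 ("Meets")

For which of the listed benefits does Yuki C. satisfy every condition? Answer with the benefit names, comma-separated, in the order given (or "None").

Service from 2015-05-24 to 2018-08-09: 1173 days.
Equity Grant Program — service 1173 days ≥ 12 months (≈360 days) ✓; rating 2 ≥ 2 ✓; grade L4 < L6 ✗ → not eligible.
Supplemental Life Insurance — status temporary ✓ (not excluded); service 1173 days ≥ 1 month (≈30 days) ✓; 40 hrs/wk ≥ 40 ✓ → eligible.
Annual Bonus Plan — status temporary ✓; service 1173 days ≥ 24 months (≈720 days) ✓; 40 hrs/wk ≥ 40 ✓; dept Facilities ✗ → not eligible.
Identity Protection Plan — service 1173 days ≥ 2 months (≈60 days) ✓; grade L4 ≥ L2 ✓; site Dayton ✗ (not Osaka, Boise, or Fresno) → not eligible.
Parking Benefit — status temporary ✓; service 1173 days ≥ 9 months (≈270 days) ✓; age 58 ≥ 21 ✓ → eligible.
Medical Plan — status temporary ✗ (excluded) → not eligible.
Volunteer Time Off — status temporary ✓ (not excluded); service 1173 days ≥ 26 weeks (≈182 days) ✓; 40 hrs/wk ≥ 25 ✓; dept Facilities ✗ → not eligible.
Bereavement Leave — status temporary ✓; service 1173 days ≥ 1 month (≈30 days) ✓; age 58 ≥ 18 ✓; rating 2 < 3 ✗ → not eligible.
Health Insurance — status temporary ✗ (requires full-time) → not eligible.

Supplemental Life Insurance, Parking Benefit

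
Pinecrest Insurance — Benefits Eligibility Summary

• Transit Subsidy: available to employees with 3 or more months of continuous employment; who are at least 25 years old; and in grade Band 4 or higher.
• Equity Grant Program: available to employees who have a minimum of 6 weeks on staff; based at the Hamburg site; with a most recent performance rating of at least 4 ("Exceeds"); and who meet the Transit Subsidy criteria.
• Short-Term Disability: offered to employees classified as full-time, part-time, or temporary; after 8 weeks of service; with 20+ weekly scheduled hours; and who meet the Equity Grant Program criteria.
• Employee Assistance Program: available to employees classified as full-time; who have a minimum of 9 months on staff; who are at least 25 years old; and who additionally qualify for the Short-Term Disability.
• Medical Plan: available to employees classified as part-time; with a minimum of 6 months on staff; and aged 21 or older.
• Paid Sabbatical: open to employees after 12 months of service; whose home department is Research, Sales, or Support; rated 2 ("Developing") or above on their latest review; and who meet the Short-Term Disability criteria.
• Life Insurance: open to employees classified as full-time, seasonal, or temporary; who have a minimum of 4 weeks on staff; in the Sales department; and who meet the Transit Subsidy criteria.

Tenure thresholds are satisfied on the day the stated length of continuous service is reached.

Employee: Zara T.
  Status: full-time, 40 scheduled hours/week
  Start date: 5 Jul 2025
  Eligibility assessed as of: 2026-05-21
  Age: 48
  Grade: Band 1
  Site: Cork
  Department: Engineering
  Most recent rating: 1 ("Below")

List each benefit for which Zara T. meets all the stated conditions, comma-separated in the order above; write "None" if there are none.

Service from 5 Jul 2025 to 2026-05-21: 320 days.
Transit Subsidy — service 320 days ≥ 3 months (≈90 days) ✓; age 48 ≥ 25 ✓; grade Band 1 < Band 4 ✗ → not eligible.
Equity Grant Program — service 320 days ≥ 6 weeks (≈42 days) ✓; site Cork ✗ (not Hamburg) → not eligible.
Short-Term Disability — status full-time ✓; service 320 days ≥ 8 weeks (≈56 days) ✓; 40 hrs/wk ≥ 20 ✓; not eligible for Equity Grant Program ✗ → not eligible.
Employee Assistance Program — status full-time ✓; service 320 days ≥ 9 months (≈270 days) ✓; age 48 ≥ 25 ✓; not eligible for Short-Term Disability ✗ → not eligible.
Medical Plan — status full-time ✗ (requires part-time) → not eligible.
Paid Sabbatical — service 320 days < 12 months (≈360 days) ✗ → not eligible.
Life Insurance — status full-time ✓; service 320 days ≥ 4 weeks (≈28 days) ✓; dept Engineering ✗ → not eligible.

None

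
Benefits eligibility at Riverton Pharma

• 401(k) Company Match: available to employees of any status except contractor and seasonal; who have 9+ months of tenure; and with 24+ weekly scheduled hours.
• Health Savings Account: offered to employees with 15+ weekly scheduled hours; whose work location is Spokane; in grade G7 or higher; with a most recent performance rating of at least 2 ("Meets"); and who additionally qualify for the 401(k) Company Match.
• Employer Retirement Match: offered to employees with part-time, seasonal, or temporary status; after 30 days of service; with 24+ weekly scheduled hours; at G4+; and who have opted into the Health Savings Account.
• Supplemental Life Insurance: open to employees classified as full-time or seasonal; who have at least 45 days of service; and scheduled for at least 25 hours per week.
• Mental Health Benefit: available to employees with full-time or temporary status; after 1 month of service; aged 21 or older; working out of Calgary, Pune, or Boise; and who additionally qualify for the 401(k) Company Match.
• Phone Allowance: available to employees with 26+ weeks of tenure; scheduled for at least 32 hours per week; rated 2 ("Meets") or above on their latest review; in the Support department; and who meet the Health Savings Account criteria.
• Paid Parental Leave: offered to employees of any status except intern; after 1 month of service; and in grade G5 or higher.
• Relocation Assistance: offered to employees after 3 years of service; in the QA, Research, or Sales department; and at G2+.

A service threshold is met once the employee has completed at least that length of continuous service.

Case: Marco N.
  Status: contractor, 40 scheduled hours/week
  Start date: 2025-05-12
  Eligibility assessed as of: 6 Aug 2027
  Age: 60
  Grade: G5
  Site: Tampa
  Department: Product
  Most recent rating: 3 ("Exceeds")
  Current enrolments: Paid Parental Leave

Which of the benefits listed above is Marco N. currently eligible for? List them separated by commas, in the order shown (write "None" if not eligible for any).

Service from 2025-05-12 to 6 Aug 2027: 816 days.
401(k) Company Match — status contractor ✗ (excluded) → not eligible.
Health Savings Account — 40 hrs/wk ≥ 15 ✓; site Tampa ✗ (not Spokane) → not eligible.
Employer Retirement Match — status contractor ✗ (requires part-time, seasonal, or temporary) → not eligible.
Supplemental Life Insurance — status contractor ✗ (requires full-time or seasonal) → not eligible.
Mental Health Benefit — status contractor ✗ (requires full-time or temporary) → not eligible.
Phone Allowance — service 816 days ≥ 26 weeks (≈182 days) ✓; 40 hrs/wk ≥ 32 ✓; rating 3 ≥ 2 ✓; dept Product ✗ → not eligible.
Paid Parental Leave — status contractor ✓ (not excluded); service 816 days ≥ 1 month (≈30 days) ✓; grade G5 ≥ G5 ✓ → eligible.
Relocation Assistance — service 816 days < 3 years (≈1095 days) ✗ → not eligible.

Paid Parental Leave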